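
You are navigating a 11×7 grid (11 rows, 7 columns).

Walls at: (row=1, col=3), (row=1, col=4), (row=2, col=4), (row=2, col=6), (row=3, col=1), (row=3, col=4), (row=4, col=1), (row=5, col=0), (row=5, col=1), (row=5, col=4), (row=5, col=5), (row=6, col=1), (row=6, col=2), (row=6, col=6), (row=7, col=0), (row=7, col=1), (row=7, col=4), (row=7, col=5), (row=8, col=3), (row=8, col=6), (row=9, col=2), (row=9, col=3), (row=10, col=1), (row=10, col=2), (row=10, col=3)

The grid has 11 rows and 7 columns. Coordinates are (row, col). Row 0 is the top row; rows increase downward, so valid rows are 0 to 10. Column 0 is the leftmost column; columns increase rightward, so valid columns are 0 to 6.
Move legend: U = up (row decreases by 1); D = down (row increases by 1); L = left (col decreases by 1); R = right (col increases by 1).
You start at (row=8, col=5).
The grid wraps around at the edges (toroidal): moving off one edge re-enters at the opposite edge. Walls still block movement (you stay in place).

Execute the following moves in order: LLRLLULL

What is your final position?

Start: (row=8, col=5)
  L (left): (row=8, col=5) -> (row=8, col=4)
  L (left): blocked, stay at (row=8, col=4)
  R (right): (row=8, col=4) -> (row=8, col=5)
  L (left): (row=8, col=5) -> (row=8, col=4)
  L (left): blocked, stay at (row=8, col=4)
  U (up): blocked, stay at (row=8, col=4)
  L (left): blocked, stay at (row=8, col=4)
  L (left): blocked, stay at (row=8, col=4)
Final: (row=8, col=4)

Answer: Final position: (row=8, col=4)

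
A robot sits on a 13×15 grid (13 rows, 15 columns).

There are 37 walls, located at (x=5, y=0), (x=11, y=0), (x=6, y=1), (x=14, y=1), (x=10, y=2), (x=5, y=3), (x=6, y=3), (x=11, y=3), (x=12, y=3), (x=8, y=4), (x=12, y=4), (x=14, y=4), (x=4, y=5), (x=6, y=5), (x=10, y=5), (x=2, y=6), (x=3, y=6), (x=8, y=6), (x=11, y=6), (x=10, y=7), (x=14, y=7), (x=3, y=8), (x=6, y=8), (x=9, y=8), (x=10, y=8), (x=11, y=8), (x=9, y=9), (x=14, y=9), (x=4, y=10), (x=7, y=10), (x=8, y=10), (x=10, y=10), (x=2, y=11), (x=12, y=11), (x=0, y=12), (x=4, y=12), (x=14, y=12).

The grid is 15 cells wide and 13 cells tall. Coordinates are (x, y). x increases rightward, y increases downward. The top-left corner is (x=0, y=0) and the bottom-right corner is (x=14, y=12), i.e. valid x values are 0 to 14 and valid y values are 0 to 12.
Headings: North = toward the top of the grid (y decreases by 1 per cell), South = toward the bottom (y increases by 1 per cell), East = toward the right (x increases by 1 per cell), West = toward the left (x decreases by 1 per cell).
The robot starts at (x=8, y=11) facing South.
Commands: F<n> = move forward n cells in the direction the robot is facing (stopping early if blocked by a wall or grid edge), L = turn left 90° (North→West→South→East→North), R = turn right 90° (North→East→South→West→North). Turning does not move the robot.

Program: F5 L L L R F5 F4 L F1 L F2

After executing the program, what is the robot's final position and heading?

Start: (x=8, y=11), facing South
  F5: move forward 1/5 (blocked), now at (x=8, y=12)
  L: turn left, now facing East
  L: turn left, now facing North
  L: turn left, now facing West
  R: turn right, now facing North
  F5: move forward 1/5 (blocked), now at (x=8, y=11)
  F4: move forward 0/4 (blocked), now at (x=8, y=11)
  L: turn left, now facing West
  F1: move forward 1, now at (x=7, y=11)
  L: turn left, now facing South
  F2: move forward 1/2 (blocked), now at (x=7, y=12)
Final: (x=7, y=12), facing South

Answer: Final position: (x=7, y=12), facing South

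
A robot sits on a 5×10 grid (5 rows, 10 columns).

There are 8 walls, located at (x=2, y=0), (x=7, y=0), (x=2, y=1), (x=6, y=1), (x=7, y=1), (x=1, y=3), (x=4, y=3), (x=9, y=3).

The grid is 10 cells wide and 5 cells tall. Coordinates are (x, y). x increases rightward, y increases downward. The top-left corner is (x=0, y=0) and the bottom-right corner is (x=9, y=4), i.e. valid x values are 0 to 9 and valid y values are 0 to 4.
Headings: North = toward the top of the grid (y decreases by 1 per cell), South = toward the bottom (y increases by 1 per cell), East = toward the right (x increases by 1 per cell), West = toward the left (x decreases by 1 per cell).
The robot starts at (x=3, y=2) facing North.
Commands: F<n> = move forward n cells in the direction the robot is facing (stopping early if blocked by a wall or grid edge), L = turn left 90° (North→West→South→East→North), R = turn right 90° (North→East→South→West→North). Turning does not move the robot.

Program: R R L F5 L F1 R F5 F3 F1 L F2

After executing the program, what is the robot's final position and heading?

Start: (x=3, y=2), facing North
  R: turn right, now facing East
  R: turn right, now facing South
  L: turn left, now facing East
  F5: move forward 5, now at (x=8, y=2)
  L: turn left, now facing North
  F1: move forward 1, now at (x=8, y=1)
  R: turn right, now facing East
  F5: move forward 1/5 (blocked), now at (x=9, y=1)
  F3: move forward 0/3 (blocked), now at (x=9, y=1)
  F1: move forward 0/1 (blocked), now at (x=9, y=1)
  L: turn left, now facing North
  F2: move forward 1/2 (blocked), now at (x=9, y=0)
Final: (x=9, y=0), facing North

Answer: Final position: (x=9, y=0), facing North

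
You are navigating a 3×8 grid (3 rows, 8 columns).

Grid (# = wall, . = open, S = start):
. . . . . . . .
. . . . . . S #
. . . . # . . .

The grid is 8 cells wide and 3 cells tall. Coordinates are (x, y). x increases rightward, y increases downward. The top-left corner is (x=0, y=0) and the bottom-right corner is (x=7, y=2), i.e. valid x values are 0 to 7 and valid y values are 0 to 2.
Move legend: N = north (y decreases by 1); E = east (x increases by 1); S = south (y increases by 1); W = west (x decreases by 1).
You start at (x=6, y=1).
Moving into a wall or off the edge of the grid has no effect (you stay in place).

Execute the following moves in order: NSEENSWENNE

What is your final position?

Answer: Final position: (x=7, y=0)

Derivation:
Start: (x=6, y=1)
  N (north): (x=6, y=1) -> (x=6, y=0)
  S (south): (x=6, y=0) -> (x=6, y=1)
  E (east): blocked, stay at (x=6, y=1)
  E (east): blocked, stay at (x=6, y=1)
  N (north): (x=6, y=1) -> (x=6, y=0)
  S (south): (x=6, y=0) -> (x=6, y=1)
  W (west): (x=6, y=1) -> (x=5, y=1)
  E (east): (x=5, y=1) -> (x=6, y=1)
  N (north): (x=6, y=1) -> (x=6, y=0)
  N (north): blocked, stay at (x=6, y=0)
  E (east): (x=6, y=0) -> (x=7, y=0)
Final: (x=7, y=0)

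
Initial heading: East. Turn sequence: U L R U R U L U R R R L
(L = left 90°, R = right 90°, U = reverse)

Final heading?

Start: East
  U (U-turn (180°)) -> West
  L (left (90° counter-clockwise)) -> South
  R (right (90° clockwise)) -> West
  U (U-turn (180°)) -> East
  R (right (90° clockwise)) -> South
  U (U-turn (180°)) -> North
  L (left (90° counter-clockwise)) -> West
  U (U-turn (180°)) -> East
  R (right (90° clockwise)) -> South
  R (right (90° clockwise)) -> West
  R (right (90° clockwise)) -> North
  L (left (90° counter-clockwise)) -> West
Final: West

Answer: Final heading: West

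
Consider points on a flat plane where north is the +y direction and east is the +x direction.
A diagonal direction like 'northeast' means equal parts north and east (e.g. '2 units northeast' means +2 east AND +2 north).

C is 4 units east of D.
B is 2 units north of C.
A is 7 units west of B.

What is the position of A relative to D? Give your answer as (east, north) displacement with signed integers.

Answer: A is at (east=-3, north=2) relative to D.

Derivation:
Place D at the origin (east=0, north=0).
  C is 4 units east of D: delta (east=+4, north=+0); C at (east=4, north=0).
  B is 2 units north of C: delta (east=+0, north=+2); B at (east=4, north=2).
  A is 7 units west of B: delta (east=-7, north=+0); A at (east=-3, north=2).
Therefore A relative to D: (east=-3, north=2).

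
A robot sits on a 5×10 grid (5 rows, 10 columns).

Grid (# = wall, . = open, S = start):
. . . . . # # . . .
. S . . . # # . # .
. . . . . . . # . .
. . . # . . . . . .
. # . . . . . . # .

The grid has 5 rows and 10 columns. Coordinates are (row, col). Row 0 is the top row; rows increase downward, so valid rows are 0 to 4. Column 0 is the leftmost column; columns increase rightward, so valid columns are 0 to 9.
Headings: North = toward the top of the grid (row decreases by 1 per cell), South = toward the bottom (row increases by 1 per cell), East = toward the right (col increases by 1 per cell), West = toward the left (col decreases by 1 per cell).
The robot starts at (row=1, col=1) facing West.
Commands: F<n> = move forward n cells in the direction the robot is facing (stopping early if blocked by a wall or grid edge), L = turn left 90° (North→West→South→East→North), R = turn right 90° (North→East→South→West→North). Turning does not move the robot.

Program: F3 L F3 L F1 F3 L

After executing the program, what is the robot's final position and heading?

Answer: Final position: (row=4, col=0), facing North

Derivation:
Start: (row=1, col=1), facing West
  F3: move forward 1/3 (blocked), now at (row=1, col=0)
  L: turn left, now facing South
  F3: move forward 3, now at (row=4, col=0)
  L: turn left, now facing East
  F1: move forward 0/1 (blocked), now at (row=4, col=0)
  F3: move forward 0/3 (blocked), now at (row=4, col=0)
  L: turn left, now facing North
Final: (row=4, col=0), facing North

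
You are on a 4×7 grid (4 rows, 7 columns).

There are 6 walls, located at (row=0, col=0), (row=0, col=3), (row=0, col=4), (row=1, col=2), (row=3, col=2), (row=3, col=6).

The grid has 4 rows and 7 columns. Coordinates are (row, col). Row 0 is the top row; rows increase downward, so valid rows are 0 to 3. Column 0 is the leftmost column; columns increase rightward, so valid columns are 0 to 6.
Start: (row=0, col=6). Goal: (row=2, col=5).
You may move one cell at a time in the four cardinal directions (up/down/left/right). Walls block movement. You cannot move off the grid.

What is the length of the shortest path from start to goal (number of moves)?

BFS from (row=0, col=6) until reaching (row=2, col=5):
  Distance 0: (row=0, col=6)
  Distance 1: (row=0, col=5), (row=1, col=6)
  Distance 2: (row=1, col=5), (row=2, col=6)
  Distance 3: (row=1, col=4), (row=2, col=5)  <- goal reached here
One shortest path (3 moves): (row=0, col=6) -> (row=0, col=5) -> (row=1, col=5) -> (row=2, col=5)

Answer: Shortest path length: 3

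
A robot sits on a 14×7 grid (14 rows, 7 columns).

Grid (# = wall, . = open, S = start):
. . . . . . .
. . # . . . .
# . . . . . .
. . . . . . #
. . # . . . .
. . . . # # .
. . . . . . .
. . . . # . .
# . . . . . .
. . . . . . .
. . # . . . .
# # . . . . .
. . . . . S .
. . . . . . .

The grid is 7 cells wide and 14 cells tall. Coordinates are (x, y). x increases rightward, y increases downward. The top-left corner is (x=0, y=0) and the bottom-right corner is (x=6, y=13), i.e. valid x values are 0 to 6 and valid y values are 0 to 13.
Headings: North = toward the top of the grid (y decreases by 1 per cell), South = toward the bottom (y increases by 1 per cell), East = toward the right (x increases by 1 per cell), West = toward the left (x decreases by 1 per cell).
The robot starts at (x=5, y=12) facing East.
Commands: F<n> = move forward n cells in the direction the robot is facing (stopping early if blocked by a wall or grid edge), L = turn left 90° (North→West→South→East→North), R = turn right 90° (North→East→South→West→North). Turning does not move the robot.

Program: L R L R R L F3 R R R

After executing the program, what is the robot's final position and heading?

Answer: Final position: (x=6, y=12), facing North

Derivation:
Start: (x=5, y=12), facing East
  L: turn left, now facing North
  R: turn right, now facing East
  L: turn left, now facing North
  R: turn right, now facing East
  R: turn right, now facing South
  L: turn left, now facing East
  F3: move forward 1/3 (blocked), now at (x=6, y=12)
  R: turn right, now facing South
  R: turn right, now facing West
  R: turn right, now facing North
Final: (x=6, y=12), facing North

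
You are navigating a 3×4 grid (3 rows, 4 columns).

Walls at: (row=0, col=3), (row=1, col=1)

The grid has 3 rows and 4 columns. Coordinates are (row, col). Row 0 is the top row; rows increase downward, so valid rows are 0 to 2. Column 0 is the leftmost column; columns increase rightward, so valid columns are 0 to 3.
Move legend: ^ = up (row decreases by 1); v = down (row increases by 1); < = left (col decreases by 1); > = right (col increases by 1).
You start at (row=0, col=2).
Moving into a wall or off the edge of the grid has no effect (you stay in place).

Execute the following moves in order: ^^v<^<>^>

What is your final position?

Answer: Final position: (row=0, col=2)

Derivation:
Start: (row=0, col=2)
  ^ (up): blocked, stay at (row=0, col=2)
  ^ (up): blocked, stay at (row=0, col=2)
  v (down): (row=0, col=2) -> (row=1, col=2)
  < (left): blocked, stay at (row=1, col=2)
  ^ (up): (row=1, col=2) -> (row=0, col=2)
  < (left): (row=0, col=2) -> (row=0, col=1)
  > (right): (row=0, col=1) -> (row=0, col=2)
  ^ (up): blocked, stay at (row=0, col=2)
  > (right): blocked, stay at (row=0, col=2)
Final: (row=0, col=2)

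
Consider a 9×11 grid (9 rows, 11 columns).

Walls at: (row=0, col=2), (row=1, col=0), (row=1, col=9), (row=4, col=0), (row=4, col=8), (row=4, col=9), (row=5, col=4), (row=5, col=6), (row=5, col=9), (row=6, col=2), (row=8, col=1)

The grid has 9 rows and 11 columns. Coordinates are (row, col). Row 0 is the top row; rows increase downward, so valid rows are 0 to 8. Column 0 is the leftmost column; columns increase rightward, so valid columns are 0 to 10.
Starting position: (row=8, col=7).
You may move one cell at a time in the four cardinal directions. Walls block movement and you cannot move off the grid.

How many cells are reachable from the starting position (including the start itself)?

Answer: Reachable cells: 88

Derivation:
BFS flood-fill from (row=8, col=7):
  Distance 0: (row=8, col=7)
  Distance 1: (row=7, col=7), (row=8, col=6), (row=8, col=8)
  Distance 2: (row=6, col=7), (row=7, col=6), (row=7, col=8), (row=8, col=5), (row=8, col=9)
  Distance 3: (row=5, col=7), (row=6, col=6), (row=6, col=8), (row=7, col=5), (row=7, col=9), (row=8, col=4), (row=8, col=10)
  Distance 4: (row=4, col=7), (row=5, col=8), (row=6, col=5), (row=6, col=9), (row=7, col=4), (row=7, col=10), (row=8, col=3)
  Distance 5: (row=3, col=7), (row=4, col=6), (row=5, col=5), (row=6, col=4), (row=6, col=10), (row=7, col=3), (row=8, col=2)
  Distance 6: (row=2, col=7), (row=3, col=6), (row=3, col=8), (row=4, col=5), (row=5, col=10), (row=6, col=3), (row=7, col=2)
  Distance 7: (row=1, col=7), (row=2, col=6), (row=2, col=8), (row=3, col=5), (row=3, col=9), (row=4, col=4), (row=4, col=10), (row=5, col=3), (row=7, col=1)
  Distance 8: (row=0, col=7), (row=1, col=6), (row=1, col=8), (row=2, col=5), (row=2, col=9), (row=3, col=4), (row=3, col=10), (row=4, col=3), (row=5, col=2), (row=6, col=1), (row=7, col=0)
  Distance 9: (row=0, col=6), (row=0, col=8), (row=1, col=5), (row=2, col=4), (row=2, col=10), (row=3, col=3), (row=4, col=2), (row=5, col=1), (row=6, col=0), (row=8, col=0)
  Distance 10: (row=0, col=5), (row=0, col=9), (row=1, col=4), (row=1, col=10), (row=2, col=3), (row=3, col=2), (row=4, col=1), (row=5, col=0)
  Distance 11: (row=0, col=4), (row=0, col=10), (row=1, col=3), (row=2, col=2), (row=3, col=1)
  Distance 12: (row=0, col=3), (row=1, col=2), (row=2, col=1), (row=3, col=0)
  Distance 13: (row=1, col=1), (row=2, col=0)
  Distance 14: (row=0, col=1)
  Distance 15: (row=0, col=0)
Total reachable: 88 (grid has 88 open cells total)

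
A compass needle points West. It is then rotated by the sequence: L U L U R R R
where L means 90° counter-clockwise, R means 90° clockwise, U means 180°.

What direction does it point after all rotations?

Start: West
  L (left (90° counter-clockwise)) -> South
  U (U-turn (180°)) -> North
  L (left (90° counter-clockwise)) -> West
  U (U-turn (180°)) -> East
  R (right (90° clockwise)) -> South
  R (right (90° clockwise)) -> West
  R (right (90° clockwise)) -> North
Final: North

Answer: Final heading: North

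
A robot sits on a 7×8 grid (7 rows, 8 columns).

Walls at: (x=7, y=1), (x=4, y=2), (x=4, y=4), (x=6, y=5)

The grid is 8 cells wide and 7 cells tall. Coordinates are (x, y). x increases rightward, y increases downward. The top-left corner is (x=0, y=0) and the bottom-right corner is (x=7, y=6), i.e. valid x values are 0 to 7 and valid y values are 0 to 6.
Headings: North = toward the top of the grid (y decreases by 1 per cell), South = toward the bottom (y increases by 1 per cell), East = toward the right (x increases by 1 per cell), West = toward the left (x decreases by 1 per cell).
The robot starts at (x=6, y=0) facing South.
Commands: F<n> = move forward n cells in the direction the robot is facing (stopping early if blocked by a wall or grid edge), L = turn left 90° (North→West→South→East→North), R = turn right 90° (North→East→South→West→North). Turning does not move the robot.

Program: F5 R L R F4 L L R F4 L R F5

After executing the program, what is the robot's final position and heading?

Start: (x=6, y=0), facing South
  F5: move forward 4/5 (blocked), now at (x=6, y=4)
  R: turn right, now facing West
  L: turn left, now facing South
  R: turn right, now facing West
  F4: move forward 1/4 (blocked), now at (x=5, y=4)
  L: turn left, now facing South
  L: turn left, now facing East
  R: turn right, now facing South
  F4: move forward 2/4 (blocked), now at (x=5, y=6)
  L: turn left, now facing East
  R: turn right, now facing South
  F5: move forward 0/5 (blocked), now at (x=5, y=6)
Final: (x=5, y=6), facing South

Answer: Final position: (x=5, y=6), facing South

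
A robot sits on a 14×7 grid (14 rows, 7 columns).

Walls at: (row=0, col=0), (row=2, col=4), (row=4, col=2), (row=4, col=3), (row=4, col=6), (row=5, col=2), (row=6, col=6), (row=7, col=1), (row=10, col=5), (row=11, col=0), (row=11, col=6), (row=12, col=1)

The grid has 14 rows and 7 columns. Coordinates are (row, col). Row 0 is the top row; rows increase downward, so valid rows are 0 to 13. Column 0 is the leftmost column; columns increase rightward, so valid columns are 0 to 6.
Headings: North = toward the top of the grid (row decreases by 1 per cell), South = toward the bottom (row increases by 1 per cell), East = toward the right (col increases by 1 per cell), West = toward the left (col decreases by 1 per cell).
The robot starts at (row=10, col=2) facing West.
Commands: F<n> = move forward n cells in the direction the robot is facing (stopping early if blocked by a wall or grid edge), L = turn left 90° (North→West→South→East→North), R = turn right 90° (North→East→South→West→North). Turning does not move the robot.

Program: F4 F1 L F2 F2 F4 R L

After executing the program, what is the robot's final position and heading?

Answer: Final position: (row=10, col=0), facing South

Derivation:
Start: (row=10, col=2), facing West
  F4: move forward 2/4 (blocked), now at (row=10, col=0)
  F1: move forward 0/1 (blocked), now at (row=10, col=0)
  L: turn left, now facing South
  F2: move forward 0/2 (blocked), now at (row=10, col=0)
  F2: move forward 0/2 (blocked), now at (row=10, col=0)
  F4: move forward 0/4 (blocked), now at (row=10, col=0)
  R: turn right, now facing West
  L: turn left, now facing South
Final: (row=10, col=0), facing South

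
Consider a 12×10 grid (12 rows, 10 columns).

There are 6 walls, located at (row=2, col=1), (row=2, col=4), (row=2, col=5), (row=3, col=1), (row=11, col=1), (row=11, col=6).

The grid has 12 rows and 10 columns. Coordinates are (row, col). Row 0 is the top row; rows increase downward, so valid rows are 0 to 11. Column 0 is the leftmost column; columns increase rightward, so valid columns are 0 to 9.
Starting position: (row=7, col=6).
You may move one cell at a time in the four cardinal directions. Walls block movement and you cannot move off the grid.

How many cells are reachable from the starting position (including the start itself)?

BFS flood-fill from (row=7, col=6):
  Distance 0: (row=7, col=6)
  Distance 1: (row=6, col=6), (row=7, col=5), (row=7, col=7), (row=8, col=6)
  Distance 2: (row=5, col=6), (row=6, col=5), (row=6, col=7), (row=7, col=4), (row=7, col=8), (row=8, col=5), (row=8, col=7), (row=9, col=6)
  Distance 3: (row=4, col=6), (row=5, col=5), (row=5, col=7), (row=6, col=4), (row=6, col=8), (row=7, col=3), (row=7, col=9), (row=8, col=4), (row=8, col=8), (row=9, col=5), (row=9, col=7), (row=10, col=6)
  Distance 4: (row=3, col=6), (row=4, col=5), (row=4, col=7), (row=5, col=4), (row=5, col=8), (row=6, col=3), (row=6, col=9), (row=7, col=2), (row=8, col=3), (row=8, col=9), (row=9, col=4), (row=9, col=8), (row=10, col=5), (row=10, col=7)
  Distance 5: (row=2, col=6), (row=3, col=5), (row=3, col=7), (row=4, col=4), (row=4, col=8), (row=5, col=3), (row=5, col=9), (row=6, col=2), (row=7, col=1), (row=8, col=2), (row=9, col=3), (row=9, col=9), (row=10, col=4), (row=10, col=8), (row=11, col=5), (row=11, col=7)
  Distance 6: (row=1, col=6), (row=2, col=7), (row=3, col=4), (row=3, col=8), (row=4, col=3), (row=4, col=9), (row=5, col=2), (row=6, col=1), (row=7, col=0), (row=8, col=1), (row=9, col=2), (row=10, col=3), (row=10, col=9), (row=11, col=4), (row=11, col=8)
  Distance 7: (row=0, col=6), (row=1, col=5), (row=1, col=7), (row=2, col=8), (row=3, col=3), (row=3, col=9), (row=4, col=2), (row=5, col=1), (row=6, col=0), (row=8, col=0), (row=9, col=1), (row=10, col=2), (row=11, col=3), (row=11, col=9)
  Distance 8: (row=0, col=5), (row=0, col=7), (row=1, col=4), (row=1, col=8), (row=2, col=3), (row=2, col=9), (row=3, col=2), (row=4, col=1), (row=5, col=0), (row=9, col=0), (row=10, col=1), (row=11, col=2)
  Distance 9: (row=0, col=4), (row=0, col=8), (row=1, col=3), (row=1, col=9), (row=2, col=2), (row=4, col=0), (row=10, col=0)
  Distance 10: (row=0, col=3), (row=0, col=9), (row=1, col=2), (row=3, col=0), (row=11, col=0)
  Distance 11: (row=0, col=2), (row=1, col=1), (row=2, col=0)
  Distance 12: (row=0, col=1), (row=1, col=0)
  Distance 13: (row=0, col=0)
Total reachable: 114 (grid has 114 open cells total)

Answer: Reachable cells: 114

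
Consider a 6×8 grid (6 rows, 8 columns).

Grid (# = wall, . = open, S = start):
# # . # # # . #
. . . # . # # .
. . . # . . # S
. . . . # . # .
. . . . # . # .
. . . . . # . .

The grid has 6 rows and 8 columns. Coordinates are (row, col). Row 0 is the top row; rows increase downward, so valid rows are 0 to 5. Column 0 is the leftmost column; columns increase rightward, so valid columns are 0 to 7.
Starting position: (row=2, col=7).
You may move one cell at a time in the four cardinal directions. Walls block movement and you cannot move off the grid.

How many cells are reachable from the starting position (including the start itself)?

Answer: Reachable cells: 6

Derivation:
BFS flood-fill from (row=2, col=7):
  Distance 0: (row=2, col=7)
  Distance 1: (row=1, col=7), (row=3, col=7)
  Distance 2: (row=4, col=7)
  Distance 3: (row=5, col=7)
  Distance 4: (row=5, col=6)
Total reachable: 6 (grid has 32 open cells total)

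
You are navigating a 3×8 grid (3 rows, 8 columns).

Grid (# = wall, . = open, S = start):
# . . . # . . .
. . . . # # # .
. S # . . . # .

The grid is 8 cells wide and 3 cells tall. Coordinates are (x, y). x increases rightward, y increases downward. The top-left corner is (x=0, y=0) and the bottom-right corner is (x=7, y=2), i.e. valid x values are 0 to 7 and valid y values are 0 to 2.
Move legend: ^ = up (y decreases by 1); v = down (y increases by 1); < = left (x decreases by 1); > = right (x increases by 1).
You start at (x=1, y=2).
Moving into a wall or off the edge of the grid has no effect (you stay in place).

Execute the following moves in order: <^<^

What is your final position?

Answer: Final position: (x=0, y=1)

Derivation:
Start: (x=1, y=2)
  < (left): (x=1, y=2) -> (x=0, y=2)
  ^ (up): (x=0, y=2) -> (x=0, y=1)
  < (left): blocked, stay at (x=0, y=1)
  ^ (up): blocked, stay at (x=0, y=1)
Final: (x=0, y=1)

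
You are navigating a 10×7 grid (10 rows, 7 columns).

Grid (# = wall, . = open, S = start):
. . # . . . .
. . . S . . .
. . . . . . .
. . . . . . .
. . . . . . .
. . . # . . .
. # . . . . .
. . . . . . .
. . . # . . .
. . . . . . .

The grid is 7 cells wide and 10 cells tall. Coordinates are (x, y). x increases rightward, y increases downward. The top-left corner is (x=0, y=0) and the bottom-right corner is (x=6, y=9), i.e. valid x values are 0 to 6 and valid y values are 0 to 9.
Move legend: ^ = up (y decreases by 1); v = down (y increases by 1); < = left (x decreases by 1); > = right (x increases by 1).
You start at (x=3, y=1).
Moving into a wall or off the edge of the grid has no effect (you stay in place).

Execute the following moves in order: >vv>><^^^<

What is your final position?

Start: (x=3, y=1)
  > (right): (x=3, y=1) -> (x=4, y=1)
  v (down): (x=4, y=1) -> (x=4, y=2)
  v (down): (x=4, y=2) -> (x=4, y=3)
  > (right): (x=4, y=3) -> (x=5, y=3)
  > (right): (x=5, y=3) -> (x=6, y=3)
  < (left): (x=6, y=3) -> (x=5, y=3)
  ^ (up): (x=5, y=3) -> (x=5, y=2)
  ^ (up): (x=5, y=2) -> (x=5, y=1)
  ^ (up): (x=5, y=1) -> (x=5, y=0)
  < (left): (x=5, y=0) -> (x=4, y=0)
Final: (x=4, y=0)

Answer: Final position: (x=4, y=0)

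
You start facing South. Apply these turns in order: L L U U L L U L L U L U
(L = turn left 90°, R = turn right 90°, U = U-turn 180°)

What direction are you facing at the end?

Start: South
  L (left (90° counter-clockwise)) -> East
  L (left (90° counter-clockwise)) -> North
  U (U-turn (180°)) -> South
  U (U-turn (180°)) -> North
  L (left (90° counter-clockwise)) -> West
  L (left (90° counter-clockwise)) -> South
  U (U-turn (180°)) -> North
  L (left (90° counter-clockwise)) -> West
  L (left (90° counter-clockwise)) -> South
  U (U-turn (180°)) -> North
  L (left (90° counter-clockwise)) -> West
  U (U-turn (180°)) -> East
Final: East

Answer: Final heading: East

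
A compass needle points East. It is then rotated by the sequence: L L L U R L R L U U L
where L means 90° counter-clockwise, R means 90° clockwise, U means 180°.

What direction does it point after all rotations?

Start: East
  L (left (90° counter-clockwise)) -> North
  L (left (90° counter-clockwise)) -> West
  L (left (90° counter-clockwise)) -> South
  U (U-turn (180°)) -> North
  R (right (90° clockwise)) -> East
  L (left (90° counter-clockwise)) -> North
  R (right (90° clockwise)) -> East
  L (left (90° counter-clockwise)) -> North
  U (U-turn (180°)) -> South
  U (U-turn (180°)) -> North
  L (left (90° counter-clockwise)) -> West
Final: West

Answer: Final heading: West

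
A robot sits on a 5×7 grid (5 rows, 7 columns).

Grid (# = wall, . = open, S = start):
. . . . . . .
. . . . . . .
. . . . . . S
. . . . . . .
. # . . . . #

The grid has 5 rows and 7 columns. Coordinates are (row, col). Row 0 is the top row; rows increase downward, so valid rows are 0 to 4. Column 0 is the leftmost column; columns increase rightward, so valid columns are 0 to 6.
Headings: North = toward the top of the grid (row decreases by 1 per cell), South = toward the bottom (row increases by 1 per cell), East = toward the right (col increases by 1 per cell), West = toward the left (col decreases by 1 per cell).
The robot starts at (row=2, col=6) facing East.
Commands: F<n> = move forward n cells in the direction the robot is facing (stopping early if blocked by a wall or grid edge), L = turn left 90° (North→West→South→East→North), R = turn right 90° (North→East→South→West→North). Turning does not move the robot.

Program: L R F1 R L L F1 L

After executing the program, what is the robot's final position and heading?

Answer: Final position: (row=1, col=6), facing West

Derivation:
Start: (row=2, col=6), facing East
  L: turn left, now facing North
  R: turn right, now facing East
  F1: move forward 0/1 (blocked), now at (row=2, col=6)
  R: turn right, now facing South
  L: turn left, now facing East
  L: turn left, now facing North
  F1: move forward 1, now at (row=1, col=6)
  L: turn left, now facing West
Final: (row=1, col=6), facing West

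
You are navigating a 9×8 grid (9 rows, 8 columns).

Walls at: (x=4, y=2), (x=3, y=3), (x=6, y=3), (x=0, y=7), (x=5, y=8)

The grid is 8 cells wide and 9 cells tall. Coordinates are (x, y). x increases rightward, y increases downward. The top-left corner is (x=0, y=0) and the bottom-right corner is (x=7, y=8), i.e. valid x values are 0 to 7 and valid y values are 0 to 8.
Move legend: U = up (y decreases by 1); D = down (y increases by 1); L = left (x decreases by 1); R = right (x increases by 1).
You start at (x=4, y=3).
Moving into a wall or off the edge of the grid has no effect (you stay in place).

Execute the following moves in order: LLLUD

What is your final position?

Start: (x=4, y=3)
  [×3]L (left): blocked, stay at (x=4, y=3)
  U (up): blocked, stay at (x=4, y=3)
  D (down): (x=4, y=3) -> (x=4, y=4)
Final: (x=4, y=4)

Answer: Final position: (x=4, y=4)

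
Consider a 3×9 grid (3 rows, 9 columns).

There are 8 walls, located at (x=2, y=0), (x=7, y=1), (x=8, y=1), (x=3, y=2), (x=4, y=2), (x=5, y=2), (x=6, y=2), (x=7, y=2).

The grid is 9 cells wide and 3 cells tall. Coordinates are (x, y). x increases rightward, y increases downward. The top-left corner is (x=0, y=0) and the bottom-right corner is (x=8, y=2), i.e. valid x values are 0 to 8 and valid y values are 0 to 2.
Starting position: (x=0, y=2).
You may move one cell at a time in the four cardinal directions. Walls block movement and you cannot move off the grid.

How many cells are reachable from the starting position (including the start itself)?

Answer: Reachable cells: 18

Derivation:
BFS flood-fill from (x=0, y=2):
  Distance 0: (x=0, y=2)
  Distance 1: (x=0, y=1), (x=1, y=2)
  Distance 2: (x=0, y=0), (x=1, y=1), (x=2, y=2)
  Distance 3: (x=1, y=0), (x=2, y=1)
  Distance 4: (x=3, y=1)
  Distance 5: (x=3, y=0), (x=4, y=1)
  Distance 6: (x=4, y=0), (x=5, y=1)
  Distance 7: (x=5, y=0), (x=6, y=1)
  Distance 8: (x=6, y=0)
  Distance 9: (x=7, y=0)
  Distance 10: (x=8, y=0)
Total reachable: 18 (grid has 19 open cells total)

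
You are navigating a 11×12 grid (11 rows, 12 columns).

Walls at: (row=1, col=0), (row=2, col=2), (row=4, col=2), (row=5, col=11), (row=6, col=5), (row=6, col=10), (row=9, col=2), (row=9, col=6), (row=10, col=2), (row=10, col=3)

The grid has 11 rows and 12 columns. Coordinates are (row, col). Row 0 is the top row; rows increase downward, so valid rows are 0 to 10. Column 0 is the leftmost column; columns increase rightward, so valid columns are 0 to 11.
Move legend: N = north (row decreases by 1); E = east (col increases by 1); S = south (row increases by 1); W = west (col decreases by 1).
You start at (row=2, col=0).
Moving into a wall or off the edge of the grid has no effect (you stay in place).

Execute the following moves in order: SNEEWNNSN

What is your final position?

Answer: Final position: (row=2, col=0)

Derivation:
Start: (row=2, col=0)
  S (south): (row=2, col=0) -> (row=3, col=0)
  N (north): (row=3, col=0) -> (row=2, col=0)
  E (east): (row=2, col=0) -> (row=2, col=1)
  E (east): blocked, stay at (row=2, col=1)
  W (west): (row=2, col=1) -> (row=2, col=0)
  N (north): blocked, stay at (row=2, col=0)
  N (north): blocked, stay at (row=2, col=0)
  S (south): (row=2, col=0) -> (row=3, col=0)
  N (north): (row=3, col=0) -> (row=2, col=0)
Final: (row=2, col=0)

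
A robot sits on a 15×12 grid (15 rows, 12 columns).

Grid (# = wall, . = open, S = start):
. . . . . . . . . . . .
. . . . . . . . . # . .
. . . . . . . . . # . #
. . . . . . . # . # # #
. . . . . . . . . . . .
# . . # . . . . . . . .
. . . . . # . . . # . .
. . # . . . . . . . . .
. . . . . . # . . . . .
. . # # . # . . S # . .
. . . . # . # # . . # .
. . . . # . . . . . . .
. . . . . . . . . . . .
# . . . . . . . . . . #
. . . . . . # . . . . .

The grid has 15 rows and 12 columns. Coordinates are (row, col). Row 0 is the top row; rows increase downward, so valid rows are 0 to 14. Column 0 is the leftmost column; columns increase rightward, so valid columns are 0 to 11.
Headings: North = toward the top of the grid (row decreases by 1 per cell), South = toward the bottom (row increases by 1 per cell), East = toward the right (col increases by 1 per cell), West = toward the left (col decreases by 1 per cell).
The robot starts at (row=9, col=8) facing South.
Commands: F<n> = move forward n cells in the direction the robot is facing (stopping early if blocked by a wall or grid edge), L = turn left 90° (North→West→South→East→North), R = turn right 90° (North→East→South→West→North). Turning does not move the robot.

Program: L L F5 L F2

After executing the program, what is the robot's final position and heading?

Start: (row=9, col=8), facing South
  L: turn left, now facing East
  L: turn left, now facing North
  F5: move forward 5, now at (row=4, col=8)
  L: turn left, now facing West
  F2: move forward 2, now at (row=4, col=6)
Final: (row=4, col=6), facing West

Answer: Final position: (row=4, col=6), facing West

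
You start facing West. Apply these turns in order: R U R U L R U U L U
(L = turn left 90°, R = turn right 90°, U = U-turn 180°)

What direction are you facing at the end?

Start: West
  R (right (90° clockwise)) -> North
  U (U-turn (180°)) -> South
  R (right (90° clockwise)) -> West
  U (U-turn (180°)) -> East
  L (left (90° counter-clockwise)) -> North
  R (right (90° clockwise)) -> East
  U (U-turn (180°)) -> West
  U (U-turn (180°)) -> East
  L (left (90° counter-clockwise)) -> North
  U (U-turn (180°)) -> South
Final: South

Answer: Final heading: South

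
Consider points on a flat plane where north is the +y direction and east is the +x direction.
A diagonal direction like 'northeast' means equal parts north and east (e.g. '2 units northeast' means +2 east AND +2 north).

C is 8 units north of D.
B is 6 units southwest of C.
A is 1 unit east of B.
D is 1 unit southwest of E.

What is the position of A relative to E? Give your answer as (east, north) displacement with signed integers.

Answer: A is at (east=-6, north=1) relative to E.

Derivation:
Place E at the origin (east=0, north=0).
  D is 1 unit southwest of E: delta (east=-1, north=-1); D at (east=-1, north=-1).
  C is 8 units north of D: delta (east=+0, north=+8); C at (east=-1, north=7).
  B is 6 units southwest of C: delta (east=-6, north=-6); B at (east=-7, north=1).
  A is 1 unit east of B: delta (east=+1, north=+0); A at (east=-6, north=1).
Therefore A relative to E: (east=-6, north=1).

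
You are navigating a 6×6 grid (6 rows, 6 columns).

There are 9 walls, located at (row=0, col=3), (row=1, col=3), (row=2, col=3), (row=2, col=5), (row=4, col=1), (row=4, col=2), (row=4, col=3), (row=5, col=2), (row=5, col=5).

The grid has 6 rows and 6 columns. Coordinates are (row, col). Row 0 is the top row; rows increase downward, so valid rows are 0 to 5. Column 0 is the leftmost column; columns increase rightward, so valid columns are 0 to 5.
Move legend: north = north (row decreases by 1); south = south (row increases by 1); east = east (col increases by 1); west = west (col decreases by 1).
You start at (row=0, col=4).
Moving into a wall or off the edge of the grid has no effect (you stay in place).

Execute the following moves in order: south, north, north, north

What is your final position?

Start: (row=0, col=4)
  south (south): (row=0, col=4) -> (row=1, col=4)
  north (north): (row=1, col=4) -> (row=0, col=4)
  north (north): blocked, stay at (row=0, col=4)
  north (north): blocked, stay at (row=0, col=4)
Final: (row=0, col=4)

Answer: Final position: (row=0, col=4)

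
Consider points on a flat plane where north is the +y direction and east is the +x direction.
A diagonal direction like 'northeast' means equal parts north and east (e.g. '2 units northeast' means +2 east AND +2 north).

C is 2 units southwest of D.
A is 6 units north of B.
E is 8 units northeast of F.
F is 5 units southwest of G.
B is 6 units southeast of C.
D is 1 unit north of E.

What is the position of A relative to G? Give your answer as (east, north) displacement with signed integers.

Place G at the origin (east=0, north=0).
  F is 5 units southwest of G: delta (east=-5, north=-5); F at (east=-5, north=-5).
  E is 8 units northeast of F: delta (east=+8, north=+8); E at (east=3, north=3).
  D is 1 unit north of E: delta (east=+0, north=+1); D at (east=3, north=4).
  C is 2 units southwest of D: delta (east=-2, north=-2); C at (east=1, north=2).
  B is 6 units southeast of C: delta (east=+6, north=-6); B at (east=7, north=-4).
  A is 6 units north of B: delta (east=+0, north=+6); A at (east=7, north=2).
Therefore A relative to G: (east=7, north=2).

Answer: A is at (east=7, north=2) relative to G.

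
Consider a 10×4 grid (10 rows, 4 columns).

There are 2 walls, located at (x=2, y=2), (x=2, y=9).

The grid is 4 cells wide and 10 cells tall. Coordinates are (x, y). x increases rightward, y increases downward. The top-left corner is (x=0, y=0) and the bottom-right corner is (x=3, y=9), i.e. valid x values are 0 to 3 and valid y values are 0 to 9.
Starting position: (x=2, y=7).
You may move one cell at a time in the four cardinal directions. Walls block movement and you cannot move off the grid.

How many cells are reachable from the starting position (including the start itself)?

BFS flood-fill from (x=2, y=7):
  Distance 0: (x=2, y=7)
  Distance 1: (x=2, y=6), (x=1, y=7), (x=3, y=7), (x=2, y=8)
  Distance 2: (x=2, y=5), (x=1, y=6), (x=3, y=6), (x=0, y=7), (x=1, y=8), (x=3, y=8)
  Distance 3: (x=2, y=4), (x=1, y=5), (x=3, y=5), (x=0, y=6), (x=0, y=8), (x=1, y=9), (x=3, y=9)
  Distance 4: (x=2, y=3), (x=1, y=4), (x=3, y=4), (x=0, y=5), (x=0, y=9)
  Distance 5: (x=1, y=3), (x=3, y=3), (x=0, y=4)
  Distance 6: (x=1, y=2), (x=3, y=2), (x=0, y=3)
  Distance 7: (x=1, y=1), (x=3, y=1), (x=0, y=2)
  Distance 8: (x=1, y=0), (x=3, y=0), (x=0, y=1), (x=2, y=1)
  Distance 9: (x=0, y=0), (x=2, y=0)
Total reachable: 38 (grid has 38 open cells total)

Answer: Reachable cells: 38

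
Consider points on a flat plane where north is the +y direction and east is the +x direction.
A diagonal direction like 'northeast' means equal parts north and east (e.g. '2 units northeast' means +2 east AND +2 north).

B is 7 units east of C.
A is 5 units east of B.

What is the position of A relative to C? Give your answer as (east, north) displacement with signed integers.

Answer: A is at (east=12, north=0) relative to C.

Derivation:
Place C at the origin (east=0, north=0).
  B is 7 units east of C: delta (east=+7, north=+0); B at (east=7, north=0).
  A is 5 units east of B: delta (east=+5, north=+0); A at (east=12, north=0).
Therefore A relative to C: (east=12, north=0).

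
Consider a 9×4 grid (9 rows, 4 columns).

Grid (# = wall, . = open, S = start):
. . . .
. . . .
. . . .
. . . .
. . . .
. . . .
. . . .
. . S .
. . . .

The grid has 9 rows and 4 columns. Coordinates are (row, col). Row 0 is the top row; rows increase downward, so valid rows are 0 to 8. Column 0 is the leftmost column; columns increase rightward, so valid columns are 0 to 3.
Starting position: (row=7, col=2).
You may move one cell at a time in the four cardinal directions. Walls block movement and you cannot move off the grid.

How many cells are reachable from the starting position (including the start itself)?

BFS flood-fill from (row=7, col=2):
  Distance 0: (row=7, col=2)
  Distance 1: (row=6, col=2), (row=7, col=1), (row=7, col=3), (row=8, col=2)
  Distance 2: (row=5, col=2), (row=6, col=1), (row=6, col=3), (row=7, col=0), (row=8, col=1), (row=8, col=3)
  Distance 3: (row=4, col=2), (row=5, col=1), (row=5, col=3), (row=6, col=0), (row=8, col=0)
  Distance 4: (row=3, col=2), (row=4, col=1), (row=4, col=3), (row=5, col=0)
  Distance 5: (row=2, col=2), (row=3, col=1), (row=3, col=3), (row=4, col=0)
  Distance 6: (row=1, col=2), (row=2, col=1), (row=2, col=3), (row=3, col=0)
  Distance 7: (row=0, col=2), (row=1, col=1), (row=1, col=3), (row=2, col=0)
  Distance 8: (row=0, col=1), (row=0, col=3), (row=1, col=0)
  Distance 9: (row=0, col=0)
Total reachable: 36 (grid has 36 open cells total)

Answer: Reachable cells: 36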